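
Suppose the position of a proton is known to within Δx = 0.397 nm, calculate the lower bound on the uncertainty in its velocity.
79.407 m/s

Using the Heisenberg uncertainty principle and Δp = mΔv:
ΔxΔp ≥ ℏ/2
Δx(mΔv) ≥ ℏ/2

The minimum uncertainty in velocity is:
Δv_min = ℏ/(2mΔx)
Δv_min = (1.055e-34 J·s) / (2 × 1.673e-27 kg × 3.970e-10 m)
Δv_min = 7.941e+01 m/s = 79.407 m/s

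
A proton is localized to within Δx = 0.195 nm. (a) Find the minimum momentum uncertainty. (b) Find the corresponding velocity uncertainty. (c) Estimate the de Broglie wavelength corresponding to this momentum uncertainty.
(a) Δp_min = 2.704 × 10^-25 kg·m/s
(b) Δv_min = 161.664 m/s
(c) λ_dB = 2.450 nm

Step-by-step:

(a) From the uncertainty principle:
Δp_min = ℏ/(2Δx) = (1.055e-34 J·s)/(2 × 1.950e-10 m) = 2.704e-25 kg·m/s

(b) The velocity uncertainty:
Δv = Δp/m = (2.704e-25 kg·m/s)/(1.673e-27 kg) = 1.617e+02 m/s = 161.664 m/s

(c) The de Broglie wavelength for this momentum:
λ = h/p = (6.626e-34 J·s)/(2.704e-25 kg·m/s) = 2.450e-09 m = 2.450 nm

Note: The de Broglie wavelength is comparable to the localization size, as expected from wave-particle duality.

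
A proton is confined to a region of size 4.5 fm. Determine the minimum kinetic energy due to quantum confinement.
256.171 keV

Using the uncertainty principle:

1. Position uncertainty: Δx ≈ 4.500e-15 m
2. Minimum momentum uncertainty: Δp = ℏ/(2Δx) = 1.172e-20 kg·m/s
3. Minimum kinetic energy:
   KE = (Δp)²/(2m) = (1.172e-20)²/(2 × 1.673e-27 kg)
   KE = 4.104e-14 J = 256.171 keV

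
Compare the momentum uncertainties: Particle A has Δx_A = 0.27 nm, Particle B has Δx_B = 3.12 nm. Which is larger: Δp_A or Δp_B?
Particle A has the larger minimum momentum uncertainty, by a factor of 11.56.

For each particle, the minimum momentum uncertainty is Δp_min = ℏ/(2Δx):

Particle A: Δp_A = ℏ/(2×2.700e-10 m) = 1.953e-25 kg·m/s
Particle B: Δp_B = ℏ/(2×3.120e-09 m) = 1.690e-26 kg·m/s

Ratio: Δp_A/Δp_B = 11.56

Since Δp_min ∝ 1/Δx, the particle with smaller position uncertainty (A) has larger momentum uncertainty.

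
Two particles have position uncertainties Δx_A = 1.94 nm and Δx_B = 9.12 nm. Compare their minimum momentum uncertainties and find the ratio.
Particle A has the larger minimum momentum uncertainty, by a factor of 4.70.

For each particle, the minimum momentum uncertainty is Δp_min = ℏ/(2Δx):

Particle A: Δp_A = ℏ/(2×1.940e-09 m) = 2.718e-26 kg·m/s
Particle B: Δp_B = ℏ/(2×9.120e-09 m) = 5.782e-27 kg·m/s

Ratio: Δp_A/Δp_B = 4.70

Since Δp_min ∝ 1/Δx, the particle with smaller position uncertainty (A) has larger momentum uncertainty.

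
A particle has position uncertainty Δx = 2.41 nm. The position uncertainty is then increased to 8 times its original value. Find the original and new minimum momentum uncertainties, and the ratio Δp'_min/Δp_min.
Original Δp_min = 2.188 × 10^-26 kg·m/s; new Δp'_min = 2.735 × 10^-27 kg·m/s; ratio Δp'_min/Δp_min = 1/8.

From the uncertainty principle ΔxΔp ≥ ℏ/2, the minimum momentum uncertainty is Δp_min = ℏ/(2Δx).

Original (Δx = 2.41 nm = 2.410e-09 m):
Δp_min = (1.055e-34 J·s)/(2 × 2.410e-09 m) = 2.188e-26 kg·m/s

When Δx → 8Δx:
Δp'_min = ℏ/(2 × 8Δx) = (1/8) × ℏ/(2Δx) = (1/8) × Δp_min
Δp'_min = 1/8 × 2.188e-26 kg·m/s = 2.735e-27 kg·m/s

Since Δp_min ∝ 1/Δx, when Δx is increased to 8 times its original value, Δp_min decreases to 1/8 of its original value.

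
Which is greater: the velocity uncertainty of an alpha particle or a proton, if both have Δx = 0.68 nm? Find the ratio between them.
The proton has the larger minimum velocity uncertainty, by a ratio of 4.0.

For both particles, Δp_min = ℏ/(2Δx) = 7.754e-26 kg·m/s (same for both).

The velocity uncertainty is Δv = Δp/m:
- alpha particle: Δv = 7.754e-26 / 6.645e-27 = 1.167e+01 m/s = 11.670 m/s
- proton: Δv = 7.754e-26 / 1.673e-27 = 4.636e+01 m/s = 46.360 m/s

Ratio: 4.636e+01 / 1.167e+01 = 4.0

The lighter particle has larger velocity uncertainty because Δv ∝ 1/m.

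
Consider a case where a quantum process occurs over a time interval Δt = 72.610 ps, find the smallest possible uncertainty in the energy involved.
4.533 μeV

Using the energy-time uncertainty principle:
ΔEΔt ≥ ℏ/2

The minimum uncertainty in energy is:
ΔE_min = ℏ/(2Δt)
ΔE_min = (1.055e-34 J·s) / (2 × 7.261e-11 s)
ΔE_min = 7.262e-25 J = 4.533 μeV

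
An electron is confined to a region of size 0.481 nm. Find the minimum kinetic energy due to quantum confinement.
41.169 meV

Using the uncertainty principle:

1. Position uncertainty: Δx ≈ 4.810e-10 m
2. Minimum momentum uncertainty: Δp = ℏ/(2Δx) = 1.096e-25 kg·m/s
3. Minimum kinetic energy:
   KE = (Δp)²/(2m) = (1.096e-25)²/(2 × 9.109e-31 kg)
   KE = 6.596e-21 J = 41.169 meV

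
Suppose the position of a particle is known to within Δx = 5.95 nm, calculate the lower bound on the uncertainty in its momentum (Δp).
8.862 × 10^-27 kg·m/s

Using the Heisenberg uncertainty principle:
ΔxΔp ≥ ℏ/2

The minimum uncertainty in momentum is:
Δp_min = ℏ/(2Δx)
Δp_min = (1.055e-34 J·s) / (2 × 5.950e-09 m)
Δp_min = 8.862e-27 kg·m/s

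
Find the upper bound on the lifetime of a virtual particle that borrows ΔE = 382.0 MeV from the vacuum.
8.615 × 10^-25 s

Using the energy-time uncertainty principle:
ΔEΔt ≥ ℏ/2

For a virtual particle borrowing energy ΔE, the maximum lifetime is:
Δt_max = ℏ/(2ΔE)

Converting energy:
ΔE = 382.0 MeV = 6.120e-11 J

Δt_max = (1.055e-34 J·s) / (2 × 6.120e-11 J)
Δt_max = 8.615e-25 s = 8.615 × 10^-25 s

Virtual particles with higher borrowed energy exist for shorter times.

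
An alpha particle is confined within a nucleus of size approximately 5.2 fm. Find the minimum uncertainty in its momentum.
1.014 × 10^-20 kg·m/s

Using the Heisenberg uncertainty principle:
ΔxΔp ≥ ℏ/2

With Δx ≈ L = 5.200e-15 m (the confinement size):
Δp_min = ℏ/(2Δx)
Δp_min = (1.055e-34 J·s) / (2 × 5.200e-15 m)
Δp_min = 1.014e-20 kg·m/s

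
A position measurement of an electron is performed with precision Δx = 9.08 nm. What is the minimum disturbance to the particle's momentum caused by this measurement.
5.807 × 10^-27 kg·m/s

The uncertainty principle implies that measuring position disturbs momentum:
ΔxΔp ≥ ℏ/2

When we measure position with precision Δx, we necessarily introduce a momentum uncertainty:
Δp ≥ ℏ/(2Δx)
Δp_min = (1.055e-34 J·s) / (2 × 9.080e-09 m)
Δp_min = 5.807e-27 kg·m/s

The more precisely we measure position, the greater the momentum disturbance.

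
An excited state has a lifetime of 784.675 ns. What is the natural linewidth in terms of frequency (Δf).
101.415 kHz

Using the energy-time uncertainty principle and E = hf:
ΔEΔt ≥ ℏ/2
hΔf·Δt ≥ ℏ/2

The minimum frequency uncertainty is:
Δf = ℏ/(2hτ) = 1/(4πτ)
Δf = 1/(4π × 7.847e-07 s)
Δf = 1.014e+05 Hz = 101.415 kHz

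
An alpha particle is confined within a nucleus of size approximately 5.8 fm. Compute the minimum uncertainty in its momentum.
9.091 × 10^-21 kg·m/s

Using the Heisenberg uncertainty principle:
ΔxΔp ≥ ℏ/2

With Δx ≈ L = 5.800e-15 m (the confinement size):
Δp_min = ℏ/(2Δx)
Δp_min = (1.055e-34 J·s) / (2 × 5.800e-15 m)
Δp_min = 9.091e-21 kg·m/s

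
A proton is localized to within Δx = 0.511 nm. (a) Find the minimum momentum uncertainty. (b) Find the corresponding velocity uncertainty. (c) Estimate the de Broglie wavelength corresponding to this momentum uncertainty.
(a) Δp_min = 1.032 × 10^-25 kg·m/s
(b) Δv_min = 61.692 m/s
(c) λ_dB = 6.421 nm

Step-by-step:

(a) From the uncertainty principle:
Δp_min = ℏ/(2Δx) = (1.055e-34 J·s)/(2 × 5.110e-10 m) = 1.032e-25 kg·m/s

(b) The velocity uncertainty:
Δv = Δp/m = (1.032e-25 kg·m/s)/(1.673e-27 kg) = 6.169e+01 m/s = 61.692 m/s

(c) The de Broglie wavelength for this momentum:
λ = h/p = (6.626e-34 J·s)/(1.032e-25 kg·m/s) = 6.421e-09 m = 6.421 nm

Note: The de Broglie wavelength is comparable to the localization size, as expected from wave-particle duality.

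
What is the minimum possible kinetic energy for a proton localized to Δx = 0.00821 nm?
76.960 meV

Localizing a particle requires giving it sufficient momentum uncertainty:

1. From uncertainty principle: Δp ≥ ℏ/(2Δx)
   Δp_min = (1.055e-34 J·s) / (2 × 8.210e-12 m)
   Δp_min = 6.422e-24 kg·m/s

2. This momentum uncertainty corresponds to kinetic energy:
   KE ≈ (Δp)²/(2m) = (6.422e-24)²/(2 × 1.673e-27 kg)
   KE = 1.233e-20 J = 76.960 meV

Tighter localization requires more energy.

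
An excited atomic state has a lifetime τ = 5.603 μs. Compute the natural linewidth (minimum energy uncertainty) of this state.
58.737 peV

Using the energy-time uncertainty principle:
ΔEΔt ≥ ℏ/2

The lifetime τ represents the time uncertainty Δt.
The natural linewidth (minimum energy uncertainty) is:

ΔE = ℏ/(2τ)
ΔE = (1.055e-34 J·s) / (2 × 5.603e-06 s)
ΔE = 9.411e-30 J = 58.737 peV

This natural linewidth limits the precision of spectroscopic measurements.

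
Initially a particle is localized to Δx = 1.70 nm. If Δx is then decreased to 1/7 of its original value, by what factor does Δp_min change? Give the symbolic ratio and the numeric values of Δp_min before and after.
Original Δp_min = 3.102 × 10^-26 kg·m/s; new Δp'_min = 2.171 × 10^-25 kg·m/s; ratio Δp'_min/Δp_min = 7.

From the uncertainty principle ΔxΔp ≥ ℏ/2, the minimum momentum uncertainty is Δp_min = ℏ/(2Δx).

Original (Δx = 1.70 nm = 1.700e-09 m):
Δp_min = (1.055e-34 J·s)/(2 × 1.700e-09 m) = 3.102e-26 kg·m/s

When Δx → (1/7)Δx:
Δp'_min = ℏ/(2 × (1/7)Δx) = 7 × ℏ/(2Δx) = 7 × Δp_min
Δp'_min = 7 × 3.102e-26 kg·m/s = 2.171e-25 kg·m/s

Since Δp_min ∝ 1/Δx, when Δx is decreased to 1/7 of its original value, Δp_min increases to 7 times its original value.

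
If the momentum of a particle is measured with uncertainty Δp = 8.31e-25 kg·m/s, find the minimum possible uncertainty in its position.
63.452 pm

Using the Heisenberg uncertainty principle:
ΔxΔp ≥ ℏ/2

The minimum uncertainty in position is:
Δx_min = ℏ/(2Δp)
Δx_min = (1.055e-34 J·s) / (2 × 8.310e-25 kg·m/s)
Δx_min = 6.345e-11 m = 63.452 pm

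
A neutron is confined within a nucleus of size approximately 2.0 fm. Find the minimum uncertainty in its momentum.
2.636 × 10^-20 kg·m/s

Using the Heisenberg uncertainty principle:
ΔxΔp ≥ ℏ/2

With Δx ≈ L = 2.000e-15 m (the confinement size):
Δp_min = ℏ/(2Δx)
Δp_min = (1.055e-34 J·s) / (2 × 2.000e-15 m)
Δp_min = 2.636e-20 kg·m/s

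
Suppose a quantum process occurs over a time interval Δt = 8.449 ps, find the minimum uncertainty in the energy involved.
38.952 μeV

Using the energy-time uncertainty principle:
ΔEΔt ≥ ℏ/2

The minimum uncertainty in energy is:
ΔE_min = ℏ/(2Δt)
ΔE_min = (1.055e-34 J·s) / (2 × 8.449e-12 s)
ΔE_min = 6.241e-24 J = 38.952 μeV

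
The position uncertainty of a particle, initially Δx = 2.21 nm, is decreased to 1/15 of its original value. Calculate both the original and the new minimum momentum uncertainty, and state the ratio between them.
Original Δp_min = 2.386 × 10^-26 kg·m/s; new Δp'_min = 3.579 × 10^-25 kg·m/s; ratio Δp'_min/Δp_min = 15.

From the uncertainty principle ΔxΔp ≥ ℏ/2, the minimum momentum uncertainty is Δp_min = ℏ/(2Δx).

Original (Δx = 2.21 nm = 2.210e-09 m):
Δp_min = (1.055e-34 J·s)/(2 × 2.210e-09 m) = 2.386e-26 kg·m/s

When Δx → (1/15)Δx:
Δp'_min = ℏ/(2 × (1/15)Δx) = 15 × ℏ/(2Δx) = 15 × Δp_min
Δp'_min = 15 × 2.386e-26 kg·m/s = 3.579e-25 kg·m/s

Since Δp_min ∝ 1/Δx, when Δx is decreased to 1/15 of its original value, Δp_min increases to 15 times its original value.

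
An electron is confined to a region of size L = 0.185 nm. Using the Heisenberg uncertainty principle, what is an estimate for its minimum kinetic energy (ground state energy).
278.304 meV

Using the uncertainty principle to estimate ground state energy:

1. The position uncertainty is approximately the confinement size:
   Δx ≈ L = 1.850e-10 m

2. From ΔxΔp ≥ ℏ/2, the minimum momentum uncertainty is:
   Δp ≈ ℏ/(2L) = 2.850e-25 kg·m/s

3. The kinetic energy is approximately:
   KE ≈ (Δp)²/(2m) = (2.850e-25)²/(2 × 9.109e-31 kg)
   KE ≈ 4.459e-20 J = 278.304 meV

This is an order-of-magnitude estimate of the ground state energy.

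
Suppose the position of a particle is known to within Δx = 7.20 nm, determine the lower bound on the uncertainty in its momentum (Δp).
7.323 × 10^-27 kg·m/s

Using the Heisenberg uncertainty principle:
ΔxΔp ≥ ℏ/2

The minimum uncertainty in momentum is:
Δp_min = ℏ/(2Δx)
Δp_min = (1.055e-34 J·s) / (2 × 7.200e-09 m)
Δp_min = 7.323e-27 kg·m/s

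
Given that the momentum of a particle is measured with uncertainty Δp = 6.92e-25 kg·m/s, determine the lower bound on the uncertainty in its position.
76.197 pm

Using the Heisenberg uncertainty principle:
ΔxΔp ≥ ℏ/2

The minimum uncertainty in position is:
Δx_min = ℏ/(2Δp)
Δx_min = (1.055e-34 J·s) / (2 × 6.920e-25 kg·m/s)
Δx_min = 7.620e-11 m = 76.197 pm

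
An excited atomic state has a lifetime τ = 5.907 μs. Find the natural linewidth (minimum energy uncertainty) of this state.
55.715 peV

Using the energy-time uncertainty principle:
ΔEΔt ≥ ℏ/2

The lifetime τ represents the time uncertainty Δt.
The natural linewidth (minimum energy uncertainty) is:

ΔE = ℏ/(2τ)
ΔE = (1.055e-34 J·s) / (2 × 5.907e-06 s)
ΔE = 8.926e-30 J = 55.715 peV

This natural linewidth limits the precision of spectroscopic measurements.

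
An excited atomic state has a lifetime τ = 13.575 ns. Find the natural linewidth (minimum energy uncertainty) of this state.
24.244 neV

Using the energy-time uncertainty principle:
ΔEΔt ≥ ℏ/2

The lifetime τ represents the time uncertainty Δt.
The natural linewidth (minimum energy uncertainty) is:

ΔE = ℏ/(2τ)
ΔE = (1.055e-34 J·s) / (2 × 1.357e-08 s)
ΔE = 3.884e-27 J = 24.244 neV

This natural linewidth limits the precision of spectroscopic measurements.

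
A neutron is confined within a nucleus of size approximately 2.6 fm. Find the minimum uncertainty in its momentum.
2.028 × 10^-20 kg·m/s

Using the Heisenberg uncertainty principle:
ΔxΔp ≥ ℏ/2

With Δx ≈ L = 2.600e-15 m (the confinement size):
Δp_min = ℏ/(2Δx)
Δp_min = (1.055e-34 J·s) / (2 × 2.600e-15 m)
Δp_min = 2.028e-20 kg·m/s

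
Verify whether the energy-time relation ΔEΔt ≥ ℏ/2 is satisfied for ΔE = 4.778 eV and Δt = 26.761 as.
No, it violates the uncertainty relation.

Calculate the product ΔEΔt:
ΔE = 4.778 eV = 7.655e-19 J
ΔEΔt = (7.655e-19 J) × (2.676e-17 s)
ΔEΔt = 2.049e-35 J·s

Compare to the minimum allowed value ℏ/2:
ℏ/2 = 5.273e-35 J·s

Since ΔEΔt = 2.049e-35 J·s < 5.273e-35 J·s = ℏ/2,
this violates the uncertainty relation.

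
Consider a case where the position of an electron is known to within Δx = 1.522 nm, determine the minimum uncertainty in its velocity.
38.031 km/s

Using the Heisenberg uncertainty principle and Δp = mΔv:
ΔxΔp ≥ ℏ/2
Δx(mΔv) ≥ ℏ/2

The minimum uncertainty in velocity is:
Δv_min = ℏ/(2mΔx)
Δv_min = (1.055e-34 J·s) / (2 × 9.109e-31 kg × 1.522e-09 m)
Δv_min = 3.803e+04 m/s = 38.031 km/s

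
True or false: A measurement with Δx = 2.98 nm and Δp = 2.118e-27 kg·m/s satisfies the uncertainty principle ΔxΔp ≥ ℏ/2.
No, it violates the uncertainty principle (impossible measurement).

Calculate the product ΔxΔp:
ΔxΔp = (2.980e-09 m) × (2.118e-27 kg·m/s)
ΔxΔp = 6.312e-36 J·s

Compare to the minimum allowed value ℏ/2:
ℏ/2 = 5.273e-35 J·s

Since ΔxΔp = 6.312e-36 J·s < 5.273e-35 J·s = ℏ/2,
the measurement violates the uncertainty principle.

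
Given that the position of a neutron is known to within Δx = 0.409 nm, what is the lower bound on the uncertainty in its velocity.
76.971 m/s

Using the Heisenberg uncertainty principle and Δp = mΔv:
ΔxΔp ≥ ℏ/2
Δx(mΔv) ≥ ℏ/2

The minimum uncertainty in velocity is:
Δv_min = ℏ/(2mΔx)
Δv_min = (1.055e-34 J·s) / (2 × 1.675e-27 kg × 4.090e-10 m)
Δv_min = 7.697e+01 m/s = 76.971 m/s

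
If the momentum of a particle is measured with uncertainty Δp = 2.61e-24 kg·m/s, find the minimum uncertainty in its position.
20.203 pm

Using the Heisenberg uncertainty principle:
ΔxΔp ≥ ℏ/2

The minimum uncertainty in position is:
Δx_min = ℏ/(2Δp)
Δx_min = (1.055e-34 J·s) / (2 × 2.610e-24 kg·m/s)
Δx_min = 2.020e-11 m = 20.203 pm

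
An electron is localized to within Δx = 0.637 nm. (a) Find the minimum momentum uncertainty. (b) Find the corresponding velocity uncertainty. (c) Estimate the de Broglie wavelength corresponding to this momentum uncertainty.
(a) Δp_min = 8.278 × 10^-26 kg·m/s
(b) Δv_min = 90.869 km/s
(c) λ_dB = 8.005 nm

Step-by-step:

(a) From the uncertainty principle:
Δp_min = ℏ/(2Δx) = (1.055e-34 J·s)/(2 × 6.370e-10 m) = 8.278e-26 kg·m/s

(b) The velocity uncertainty:
Δv = Δp/m = (8.278e-26 kg·m/s)/(9.109e-31 kg) = 9.087e+04 m/s = 90.869 km/s

(c) The de Broglie wavelength for this momentum:
λ = h/p = (6.626e-34 J·s)/(8.278e-26 kg·m/s) = 8.005e-09 m = 8.005 nm

Note: The de Broglie wavelength is comparable to the localization size, as expected from wave-particle duality.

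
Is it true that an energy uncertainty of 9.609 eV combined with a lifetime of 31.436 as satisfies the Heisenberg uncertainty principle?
No, it violates the uncertainty relation.

Calculate the product ΔEΔt:
ΔE = 9.609 eV = 1.540e-18 J
ΔEΔt = (1.540e-18 J) × (3.144e-17 s)
ΔEΔt = 4.840e-35 J·s

Compare to the minimum allowed value ℏ/2:
ℏ/2 = 5.273e-35 J·s

Since ΔEΔt = 4.840e-35 J·s < 5.273e-35 J·s = ℏ/2,
this violates the uncertainty relation.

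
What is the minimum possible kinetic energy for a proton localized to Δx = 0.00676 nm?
113.517 meV

Localizing a particle requires giving it sufficient momentum uncertainty:

1. From uncertainty principle: Δp ≥ ℏ/(2Δx)
   Δp_min = (1.055e-34 J·s) / (2 × 6.760e-12 m)
   Δp_min = 7.800e-24 kg·m/s

2. This momentum uncertainty corresponds to kinetic energy:
   KE ≈ (Δp)²/(2m) = (7.800e-24)²/(2 × 1.673e-27 kg)
   KE = 1.819e-20 J = 113.517 meV

Tighter localization requires more energy.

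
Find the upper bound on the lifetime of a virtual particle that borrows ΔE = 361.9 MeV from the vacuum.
9.094 × 10^-25 s

Using the energy-time uncertainty principle:
ΔEΔt ≥ ℏ/2

For a virtual particle borrowing energy ΔE, the maximum lifetime is:
Δt_max = ℏ/(2ΔE)

Converting energy:
ΔE = 361.9 MeV = 5.798e-11 J

Δt_max = (1.055e-34 J·s) / (2 × 5.798e-11 J)
Δt_max = 9.094e-25 s = 9.094 × 10^-25 s

Virtual particles with higher borrowed energy exist for shorter times.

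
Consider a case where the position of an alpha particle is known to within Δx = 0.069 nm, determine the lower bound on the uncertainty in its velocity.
115.007 m/s

Using the Heisenberg uncertainty principle and Δp = mΔv:
ΔxΔp ≥ ℏ/2
Δx(mΔv) ≥ ℏ/2

The minimum uncertainty in velocity is:
Δv_min = ℏ/(2mΔx)
Δv_min = (1.055e-34 J·s) / (2 × 6.645e-27 kg × 6.900e-11 m)
Δv_min = 1.150e+02 m/s = 115.007 m/s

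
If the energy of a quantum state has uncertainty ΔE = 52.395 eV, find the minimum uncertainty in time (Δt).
6.281 as

Using the energy-time uncertainty principle:
ΔEΔt ≥ ℏ/2

The minimum uncertainty in time is:
Δt_min = ℏ/(2ΔE)
Δt_min = (1.055e-34 J·s) / (2 × 8.395e-18 J)
Δt_min = 6.281e-18 s = 6.281 as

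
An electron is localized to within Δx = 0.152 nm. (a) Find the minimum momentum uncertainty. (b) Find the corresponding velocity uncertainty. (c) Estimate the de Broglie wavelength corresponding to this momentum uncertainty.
(a) Δp_min = 3.469 × 10^-25 kg·m/s
(b) Δv_min = 380.815 km/s
(c) λ_dB = 1.910 nm

Step-by-step:

(a) From the uncertainty principle:
Δp_min = ℏ/(2Δx) = (1.055e-34 J·s)/(2 × 1.520e-10 m) = 3.469e-25 kg·m/s

(b) The velocity uncertainty:
Δv = Δp/m = (3.469e-25 kg·m/s)/(9.109e-31 kg) = 3.808e+05 m/s = 380.815 km/s

(c) The de Broglie wavelength for this momentum:
λ = h/p = (6.626e-34 J·s)/(3.469e-25 kg·m/s) = 1.910e-09 m = 1.910 nm

Note: The de Broglie wavelength is comparable to the localization size, as expected from wave-particle duality.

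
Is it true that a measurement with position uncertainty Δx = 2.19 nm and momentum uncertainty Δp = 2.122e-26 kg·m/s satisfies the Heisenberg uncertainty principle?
No, it violates the uncertainty principle (impossible measurement).

Calculate the product ΔxΔp:
ΔxΔp = (2.190e-09 m) × (2.122e-26 kg·m/s)
ΔxΔp = 4.647e-35 J·s

Compare to the minimum allowed value ℏ/2:
ℏ/2 = 5.273e-35 J·s

Since ΔxΔp = 4.647e-35 J·s < 5.273e-35 J·s = ℏ/2,
the measurement violates the uncertainty principle.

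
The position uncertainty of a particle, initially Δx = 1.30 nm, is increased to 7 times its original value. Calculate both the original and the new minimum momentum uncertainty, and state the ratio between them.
Original Δp_min = 4.056 × 10^-26 kg·m/s; new Δp'_min = 5.794 × 10^-27 kg·m/s; ratio Δp'_min/Δp_min = 1/7.

From the uncertainty principle ΔxΔp ≥ ℏ/2, the minimum momentum uncertainty is Δp_min = ℏ/(2Δx).

Original (Δx = 1.30 nm = 1.300e-09 m):
Δp_min = (1.055e-34 J·s)/(2 × 1.300e-09 m) = 4.056e-26 kg·m/s

When Δx → 7Δx:
Δp'_min = ℏ/(2 × 7Δx) = (1/7) × ℏ/(2Δx) = (1/7) × Δp_min
Δp'_min = 1/7 × 4.056e-26 kg·m/s = 5.794e-27 kg·m/s

Since Δp_min ∝ 1/Δx, when Δx is increased to 7 times its original value, Δp_min decreases to 1/7 of its original value.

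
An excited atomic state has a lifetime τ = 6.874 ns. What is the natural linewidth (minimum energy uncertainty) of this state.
47.877 neV

Using the energy-time uncertainty principle:
ΔEΔt ≥ ℏ/2

The lifetime τ represents the time uncertainty Δt.
The natural linewidth (minimum energy uncertainty) is:

ΔE = ℏ/(2τ)
ΔE = (1.055e-34 J·s) / (2 × 6.874e-09 s)
ΔE = 7.671e-27 J = 47.877 neV

This natural linewidth limits the precision of spectroscopic measurements.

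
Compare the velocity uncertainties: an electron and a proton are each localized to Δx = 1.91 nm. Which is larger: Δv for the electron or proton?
The electron has the larger minimum velocity uncertainty, by a ratio of 1836.2.

For both particles, Δp_min = ℏ/(2Δx) = 2.761e-26 kg·m/s (same for both).

The velocity uncertainty is Δv = Δp/m:
- electron: Δv = 2.761e-26 / 9.109e-31 = 3.031e+04 m/s = 30.306 km/s
- proton: Δv = 2.761e-26 / 1.673e-27 = 1.650e+01 m/s = 16.505 m/s

Ratio: 3.031e+04 / 1.650e+01 = 1836.2

The lighter particle has larger velocity uncertainty because Δv ∝ 1/m.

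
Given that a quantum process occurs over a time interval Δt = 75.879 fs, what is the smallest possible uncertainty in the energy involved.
4.337 meV

Using the energy-time uncertainty principle:
ΔEΔt ≥ ℏ/2

The minimum uncertainty in energy is:
ΔE_min = ℏ/(2Δt)
ΔE_min = (1.055e-34 J·s) / (2 × 7.588e-14 s)
ΔE_min = 6.949e-22 J = 4.337 meV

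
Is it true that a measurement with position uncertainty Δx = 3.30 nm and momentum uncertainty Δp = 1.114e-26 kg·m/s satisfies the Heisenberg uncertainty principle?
No, it violates the uncertainty principle (impossible measurement).

Calculate the product ΔxΔp:
ΔxΔp = (3.300e-09 m) × (1.114e-26 kg·m/s)
ΔxΔp = 3.676e-35 J·s

Compare to the minimum allowed value ℏ/2:
ℏ/2 = 5.273e-35 J·s

Since ΔxΔp = 3.676e-35 J·s < 5.273e-35 J·s = ℏ/2,
the measurement violates the uncertainty principle.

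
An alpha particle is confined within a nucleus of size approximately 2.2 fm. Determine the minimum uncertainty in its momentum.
2.397 × 10^-20 kg·m/s

Using the Heisenberg uncertainty principle:
ΔxΔp ≥ ℏ/2

With Δx ≈ L = 2.200e-15 m (the confinement size):
Δp_min = ℏ/(2Δx)
Δp_min = (1.055e-34 J·s) / (2 × 2.200e-15 m)
Δp_min = 2.397e-20 kg·m/s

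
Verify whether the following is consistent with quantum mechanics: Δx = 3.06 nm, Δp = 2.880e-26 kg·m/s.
Yes, it satisfies the uncertainty principle.

Calculate the product ΔxΔp:
ΔxΔp = (3.060e-09 m) × (2.880e-26 kg·m/s)
ΔxΔp = 8.813e-35 J·s

Compare to the minimum allowed value ℏ/2:
ℏ/2 = 5.273e-35 J·s

Since ΔxΔp = 8.813e-35 J·s ≥ 5.273e-35 J·s = ℏ/2,
the measurement satisfies the uncertainty principle.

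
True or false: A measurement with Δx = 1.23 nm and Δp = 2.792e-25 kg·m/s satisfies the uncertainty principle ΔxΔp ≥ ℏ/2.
Yes, it satisfies the uncertainty principle.

Calculate the product ΔxΔp:
ΔxΔp = (1.230e-09 m) × (2.792e-25 kg·m/s)
ΔxΔp = 3.434e-34 J·s

Compare to the minimum allowed value ℏ/2:
ℏ/2 = 5.273e-35 J·s

Since ΔxΔp = 3.434e-34 J·s ≥ 5.273e-35 J·s = ℏ/2,
the measurement satisfies the uncertainty principle.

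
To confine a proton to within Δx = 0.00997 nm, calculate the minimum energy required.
52.187 meV

Localizing a particle requires giving it sufficient momentum uncertainty:

1. From uncertainty principle: Δp ≥ ℏ/(2Δx)
   Δp_min = (1.055e-34 J·s) / (2 × 9.970e-12 m)
   Δp_min = 5.289e-24 kg·m/s

2. This momentum uncertainty corresponds to kinetic energy:
   KE ≈ (Δp)²/(2m) = (5.289e-24)²/(2 × 1.673e-27 kg)
   KE = 8.361e-21 J = 52.187 meV

Tighter localization requires more energy.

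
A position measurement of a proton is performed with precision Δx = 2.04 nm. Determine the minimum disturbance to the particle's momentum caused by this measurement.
2.585 × 10^-26 kg·m/s

The uncertainty principle implies that measuring position disturbs momentum:
ΔxΔp ≥ ℏ/2

When we measure position with precision Δx, we necessarily introduce a momentum uncertainty:
Δp ≥ ℏ/(2Δx)
Δp_min = (1.055e-34 J·s) / (2 × 2.040e-09 m)
Δp_min = 2.585e-26 kg·m/s

The more precisely we measure position, the greater the momentum disturbance.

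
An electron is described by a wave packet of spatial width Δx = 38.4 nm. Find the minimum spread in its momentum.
1.373 × 10^-27 kg·m/s

For a wave packet, the spatial width Δx and momentum spread Δp are related by the uncertainty principle:
ΔxΔp ≥ ℏ/2

The minimum momentum spread is:
Δp_min = ℏ/(2Δx)
Δp_min = (1.055e-34 J·s) / (2 × 3.840e-08 m)
Δp_min = 1.373e-27 kg·m/s

A wave packet cannot have both a well-defined position and well-defined momentum.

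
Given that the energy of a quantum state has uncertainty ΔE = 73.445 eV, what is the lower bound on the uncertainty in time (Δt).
4.481 as

Using the energy-time uncertainty principle:
ΔEΔt ≥ ℏ/2

The minimum uncertainty in time is:
Δt_min = ℏ/(2ΔE)
Δt_min = (1.055e-34 J·s) / (2 × 1.177e-17 J)
Δt_min = 4.481e-18 s = 4.481 as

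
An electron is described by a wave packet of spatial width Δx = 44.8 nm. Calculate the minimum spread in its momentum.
1.177 × 10^-27 kg·m/s

For a wave packet, the spatial width Δx and momentum spread Δp are related by the uncertainty principle:
ΔxΔp ≥ ℏ/2

The minimum momentum spread is:
Δp_min = ℏ/(2Δx)
Δp_min = (1.055e-34 J·s) / (2 × 4.480e-08 m)
Δp_min = 1.177e-27 kg·m/s

A wave packet cannot have both a well-defined position and well-defined momentum.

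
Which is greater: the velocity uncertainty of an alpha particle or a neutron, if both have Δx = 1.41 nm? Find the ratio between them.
The neutron has the larger minimum velocity uncertainty, by a ratio of 4.0.

For both particles, Δp_min = ℏ/(2Δx) = 3.740e-26 kg·m/s (same for both).

The velocity uncertainty is Δv = Δp/m:
- alpha particle: Δv = 3.740e-26 / 6.645e-27 = 5.628e+00 m/s = 5.628 m/s
- neutron: Δv = 3.740e-26 / 1.675e-27 = 2.233e+01 m/s = 22.327 m/s

Ratio: 2.233e+01 / 5.628e+00 = 4.0

The lighter particle has larger velocity uncertainty because Δv ∝ 1/m.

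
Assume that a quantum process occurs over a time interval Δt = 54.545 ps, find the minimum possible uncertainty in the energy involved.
6.034 μeV

Using the energy-time uncertainty principle:
ΔEΔt ≥ ℏ/2

The minimum uncertainty in energy is:
ΔE_min = ℏ/(2Δt)
ΔE_min = (1.055e-34 J·s) / (2 × 5.455e-11 s)
ΔE_min = 9.667e-25 J = 6.034 μeV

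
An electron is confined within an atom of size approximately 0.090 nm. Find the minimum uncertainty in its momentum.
5.859 × 10^-25 kg·m/s

Using the Heisenberg uncertainty principle:
ΔxΔp ≥ ℏ/2

With Δx ≈ L = 9.000e-11 m (the confinement size):
Δp_min = ℏ/(2Δx)
Δp_min = (1.055e-34 J·s) / (2 × 9.000e-11 m)
Δp_min = 5.859e-25 kg·m/s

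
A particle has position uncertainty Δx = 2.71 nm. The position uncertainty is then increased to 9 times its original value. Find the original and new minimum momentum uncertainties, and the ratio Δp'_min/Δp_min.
Original Δp_min = 1.946 × 10^-26 kg·m/s; new Δp'_min = 2.162 × 10^-27 kg·m/s; ratio Δp'_min/Δp_min = 1/9.

From the uncertainty principle ΔxΔp ≥ ℏ/2, the minimum momentum uncertainty is Δp_min = ℏ/(2Δx).

Original (Δx = 2.71 nm = 2.710e-09 m):
Δp_min = (1.055e-34 J·s)/(2 × 2.710e-09 m) = 1.946e-26 kg·m/s

When Δx → 9Δx:
Δp'_min = ℏ/(2 × 9Δx) = (1/9) × ℏ/(2Δx) = (1/9) × Δp_min
Δp'_min = 1/9 × 1.946e-26 kg·m/s = 2.162e-27 kg·m/s

Since Δp_min ∝ 1/Δx, when Δx is increased to 9 times its original value, Δp_min decreases to 1/9 of its original value.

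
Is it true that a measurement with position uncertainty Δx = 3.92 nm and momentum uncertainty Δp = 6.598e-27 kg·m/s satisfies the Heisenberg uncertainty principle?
No, it violates the uncertainty principle (impossible measurement).

Calculate the product ΔxΔp:
ΔxΔp = (3.920e-09 m) × (6.598e-27 kg·m/s)
ΔxΔp = 2.586e-35 J·s

Compare to the minimum allowed value ℏ/2:
ℏ/2 = 5.273e-35 J·s

Since ΔxΔp = 2.586e-35 J·s < 5.273e-35 J·s = ℏ/2,
the measurement violates the uncertainty principle.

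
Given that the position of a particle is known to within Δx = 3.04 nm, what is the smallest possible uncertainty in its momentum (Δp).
1.734 × 10^-26 kg·m/s

Using the Heisenberg uncertainty principle:
ΔxΔp ≥ ℏ/2

The minimum uncertainty in momentum is:
Δp_min = ℏ/(2Δx)
Δp_min = (1.055e-34 J·s) / (2 × 3.040e-09 m)
Δp_min = 1.734e-26 kg·m/s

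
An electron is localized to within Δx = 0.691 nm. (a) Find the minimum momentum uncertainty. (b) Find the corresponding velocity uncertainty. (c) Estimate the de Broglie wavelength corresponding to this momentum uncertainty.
(a) Δp_min = 7.631 × 10^-26 kg·m/s
(b) Δv_min = 83.768 km/s
(c) λ_dB = 8.683 nm

Step-by-step:

(a) From the uncertainty principle:
Δp_min = ℏ/(2Δx) = (1.055e-34 J·s)/(2 × 6.910e-10 m) = 7.631e-26 kg·m/s

(b) The velocity uncertainty:
Δv = Δp/m = (7.631e-26 kg·m/s)/(9.109e-31 kg) = 8.377e+04 m/s = 83.768 km/s

(c) The de Broglie wavelength for this momentum:
λ = h/p = (6.626e-34 J·s)/(7.631e-26 kg·m/s) = 8.683e-09 m = 8.683 nm

Note: The de Broglie wavelength is comparable to the localization size, as expected from wave-particle duality.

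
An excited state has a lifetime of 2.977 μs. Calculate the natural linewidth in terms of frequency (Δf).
26.731 kHz

Using the energy-time uncertainty principle and E = hf:
ΔEΔt ≥ ℏ/2
hΔf·Δt ≥ ℏ/2

The minimum frequency uncertainty is:
Δf = ℏ/(2hτ) = 1/(4πτ)
Δf = 1/(4π × 2.977e-06 s)
Δf = 2.673e+04 Hz = 26.731 kHz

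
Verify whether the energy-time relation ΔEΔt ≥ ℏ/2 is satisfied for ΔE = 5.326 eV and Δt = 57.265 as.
No, it violates the uncertainty relation.

Calculate the product ΔEΔt:
ΔE = 5.326 eV = 8.533e-19 J
ΔEΔt = (8.533e-19 J) × (5.727e-17 s)
ΔEΔt = 4.887e-35 J·s

Compare to the minimum allowed value ℏ/2:
ℏ/2 = 5.273e-35 J·s

Since ΔEΔt = 4.887e-35 J·s < 5.273e-35 J·s = ℏ/2,
this violates the uncertainty relation.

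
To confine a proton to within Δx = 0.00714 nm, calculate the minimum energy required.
101.755 meV

Localizing a particle requires giving it sufficient momentum uncertainty:

1. From uncertainty principle: Δp ≥ ℏ/(2Δx)
   Δp_min = (1.055e-34 J·s) / (2 × 7.140e-12 m)
   Δp_min = 7.385e-24 kg·m/s

2. This momentum uncertainty corresponds to kinetic energy:
   KE ≈ (Δp)²/(2m) = (7.385e-24)²/(2 × 1.673e-27 kg)
   KE = 1.630e-20 J = 101.755 meV

Tighter localization requires more energy.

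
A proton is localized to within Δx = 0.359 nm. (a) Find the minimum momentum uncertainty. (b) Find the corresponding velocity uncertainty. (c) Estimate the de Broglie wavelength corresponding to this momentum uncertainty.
(a) Δp_min = 1.469 × 10^-25 kg·m/s
(b) Δv_min = 87.812 m/s
(c) λ_dB = 4.511 nm

Step-by-step:

(a) From the uncertainty principle:
Δp_min = ℏ/(2Δx) = (1.055e-34 J·s)/(2 × 3.590e-10 m) = 1.469e-25 kg·m/s

(b) The velocity uncertainty:
Δv = Δp/m = (1.469e-25 kg·m/s)/(1.673e-27 kg) = 8.781e+01 m/s = 87.812 m/s

(c) The de Broglie wavelength for this momentum:
λ = h/p = (6.626e-34 J·s)/(1.469e-25 kg·m/s) = 4.511e-09 m = 4.511 nm

Note: The de Broglie wavelength is comparable to the localization size, as expected from wave-particle duality.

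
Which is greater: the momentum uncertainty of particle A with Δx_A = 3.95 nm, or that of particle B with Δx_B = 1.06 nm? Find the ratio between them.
Particle B has the larger minimum momentum uncertainty, by a factor of 3.73.

For each particle, the minimum momentum uncertainty is Δp_min = ℏ/(2Δx):

Particle A: Δp_A = ℏ/(2×3.950e-09 m) = 1.335e-26 kg·m/s
Particle B: Δp_B = ℏ/(2×1.060e-09 m) = 4.974e-26 kg·m/s

Ratio: Δp_B/Δp_A = 3.73

Since Δp_min ∝ 1/Δx, the particle with smaller position uncertainty (B) has larger momentum uncertainty.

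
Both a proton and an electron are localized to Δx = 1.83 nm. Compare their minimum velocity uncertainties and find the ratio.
The electron has the larger minimum velocity uncertainty, by a ratio of 1836.2.

For both particles, Δp_min = ℏ/(2Δx) = 2.881e-26 kg·m/s (same for both).

The velocity uncertainty is Δv = Δp/m:
- proton: Δv = 2.881e-26 / 1.673e-27 = 1.723e+01 m/s = 17.227 m/s
- electron: Δv = 2.881e-26 / 9.109e-31 = 3.163e+04 m/s = 31.631 km/s

Ratio: 3.163e+04 / 1.723e+01 = 1836.2

The lighter particle has larger velocity uncertainty because Δv ∝ 1/m.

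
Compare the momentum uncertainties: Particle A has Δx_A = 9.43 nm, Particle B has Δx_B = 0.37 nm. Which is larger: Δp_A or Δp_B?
Particle B has the larger minimum momentum uncertainty, by a factor of 25.49.

For each particle, the minimum momentum uncertainty is Δp_min = ℏ/(2Δx):

Particle A: Δp_A = ℏ/(2×9.430e-09 m) = 5.592e-27 kg·m/s
Particle B: Δp_B = ℏ/(2×3.700e-10 m) = 1.425e-25 kg·m/s

Ratio: Δp_B/Δp_A = 25.49

Since Δp_min ∝ 1/Δx, the particle with smaller position uncertainty (B) has larger momentum uncertainty.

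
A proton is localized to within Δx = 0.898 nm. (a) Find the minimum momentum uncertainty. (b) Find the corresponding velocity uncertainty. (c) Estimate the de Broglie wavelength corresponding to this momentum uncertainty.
(a) Δp_min = 5.872 × 10^-26 kg·m/s
(b) Δv_min = 35.105 m/s
(c) λ_dB = 11.285 nm

Step-by-step:

(a) From the uncertainty principle:
Δp_min = ℏ/(2Δx) = (1.055e-34 J·s)/(2 × 8.980e-10 m) = 5.872e-26 kg·m/s

(b) The velocity uncertainty:
Δv = Δp/m = (5.872e-26 kg·m/s)/(1.673e-27 kg) = 3.511e+01 m/s = 35.105 m/s

(c) The de Broglie wavelength for this momentum:
λ = h/p = (6.626e-34 J·s)/(5.872e-26 kg·m/s) = 1.128e-08 m = 11.285 nm

Note: The de Broglie wavelength is comparable to the localization size, as expected from wave-particle duality.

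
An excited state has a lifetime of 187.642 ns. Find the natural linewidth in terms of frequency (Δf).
424.092 kHz

Using the energy-time uncertainty principle and E = hf:
ΔEΔt ≥ ℏ/2
hΔf·Δt ≥ ℏ/2

The minimum frequency uncertainty is:
Δf = ℏ/(2hτ) = 1/(4πτ)
Δf = 1/(4π × 1.876e-07 s)
Δf = 4.241e+05 Hz = 424.092 kHz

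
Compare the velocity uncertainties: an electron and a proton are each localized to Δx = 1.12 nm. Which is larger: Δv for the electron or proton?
The electron has the larger minimum velocity uncertainty, by a ratio of 1836.2.

For both particles, Δp_min = ℏ/(2Δx) = 4.708e-26 kg·m/s (same for both).

The velocity uncertainty is Δv = Δp/m:
- electron: Δv = 4.708e-26 / 9.109e-31 = 5.168e+04 m/s = 51.682 km/s
- proton: Δv = 4.708e-26 / 1.673e-27 = 2.815e+01 m/s = 28.147 m/s

Ratio: 5.168e+04 / 2.815e+01 = 1836.2

The lighter particle has larger velocity uncertainty because Δv ∝ 1/m.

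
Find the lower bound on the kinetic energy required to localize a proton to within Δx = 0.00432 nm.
277.963 meV

Localizing a particle requires giving it sufficient momentum uncertainty:

1. From uncertainty principle: Δp ≥ ℏ/(2Δx)
   Δp_min = (1.055e-34 J·s) / (2 × 4.320e-12 m)
   Δp_min = 1.221e-23 kg·m/s

2. This momentum uncertainty corresponds to kinetic energy:
   KE ≈ (Δp)²/(2m) = (1.221e-23)²/(2 × 1.673e-27 kg)
   KE = 4.453e-20 J = 277.963 meV

Tighter localization requires more energy.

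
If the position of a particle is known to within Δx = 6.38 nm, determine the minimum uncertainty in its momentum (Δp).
8.265 × 10^-27 kg·m/s

Using the Heisenberg uncertainty principle:
ΔxΔp ≥ ℏ/2

The minimum uncertainty in momentum is:
Δp_min = ℏ/(2Δx)
Δp_min = (1.055e-34 J·s) / (2 × 6.380e-09 m)
Δp_min = 8.265e-27 kg·m/s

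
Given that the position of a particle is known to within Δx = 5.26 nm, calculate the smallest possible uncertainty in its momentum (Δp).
1.002 × 10^-26 kg·m/s

Using the Heisenberg uncertainty principle:
ΔxΔp ≥ ℏ/2

The minimum uncertainty in momentum is:
Δp_min = ℏ/(2Δx)
Δp_min = (1.055e-34 J·s) / (2 × 5.260e-09 m)
Δp_min = 1.002e-26 kg·m/s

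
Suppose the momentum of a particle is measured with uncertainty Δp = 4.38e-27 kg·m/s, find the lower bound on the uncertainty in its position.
12.038 nm

Using the Heisenberg uncertainty principle:
ΔxΔp ≥ ℏ/2

The minimum uncertainty in position is:
Δx_min = ℏ/(2Δp)
Δx_min = (1.055e-34 J·s) / (2 × 4.380e-27 kg·m/s)
Δx_min = 1.204e-08 m = 12.038 nm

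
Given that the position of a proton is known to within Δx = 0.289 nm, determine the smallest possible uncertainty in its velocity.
109.081 m/s

Using the Heisenberg uncertainty principle and Δp = mΔv:
ΔxΔp ≥ ℏ/2
Δx(mΔv) ≥ ℏ/2

The minimum uncertainty in velocity is:
Δv_min = ℏ/(2mΔx)
Δv_min = (1.055e-34 J·s) / (2 × 1.673e-27 kg × 2.890e-10 m)
Δv_min = 1.091e+02 m/s = 109.081 m/s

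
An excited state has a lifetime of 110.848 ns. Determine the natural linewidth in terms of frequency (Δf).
717.897 kHz

Using the energy-time uncertainty principle and E = hf:
ΔEΔt ≥ ℏ/2
hΔf·Δt ≥ ℏ/2

The minimum frequency uncertainty is:
Δf = ℏ/(2hτ) = 1/(4πτ)
Δf = 1/(4π × 1.108e-07 s)
Δf = 7.179e+05 Hz = 717.897 kHz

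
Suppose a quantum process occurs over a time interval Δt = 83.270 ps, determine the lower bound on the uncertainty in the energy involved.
3.952 μeV

Using the energy-time uncertainty principle:
ΔEΔt ≥ ℏ/2

The minimum uncertainty in energy is:
ΔE_min = ℏ/(2Δt)
ΔE_min = (1.055e-34 J·s) / (2 × 8.327e-11 s)
ΔE_min = 6.332e-25 J = 3.952 μeV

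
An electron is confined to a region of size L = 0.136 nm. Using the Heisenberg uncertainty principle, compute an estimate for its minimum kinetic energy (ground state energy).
514.974 meV

Using the uncertainty principle to estimate ground state energy:

1. The position uncertainty is approximately the confinement size:
   Δx ≈ L = 1.360e-10 m

2. From ΔxΔp ≥ ℏ/2, the minimum momentum uncertainty is:
   Δp ≈ ℏ/(2L) = 3.877e-25 kg·m/s

3. The kinetic energy is approximately:
   KE ≈ (Δp)²/(2m) = (3.877e-25)²/(2 × 9.109e-31 kg)
   KE ≈ 8.251e-20 J = 514.974 meV

This is an order-of-magnitude estimate of the ground state energy.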